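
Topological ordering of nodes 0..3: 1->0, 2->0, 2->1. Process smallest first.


Kahn's algorithm, process smallest node first
Order: [2, 1, 0, 3]


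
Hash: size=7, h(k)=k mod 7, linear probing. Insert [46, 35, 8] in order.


Insertions: 46->slot 4; 35->slot 0; 8->slot 1
Table: [35, 8, None, None, 46, None, None]


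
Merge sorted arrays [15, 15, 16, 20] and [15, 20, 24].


Compare heads, take smaller each step.
Merged: [15, 15, 15, 16, 20, 20, 24]


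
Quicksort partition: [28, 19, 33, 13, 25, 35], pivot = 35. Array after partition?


Elements <= 35 go left of pivot.
Result: [28, 19, 33, 13, 25, 35], pivot at index 5


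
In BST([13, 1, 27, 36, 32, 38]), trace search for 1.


BST root = 13
Search for 1: compare at each node
Path: [13, 1]


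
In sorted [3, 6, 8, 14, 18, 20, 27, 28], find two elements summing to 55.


Two pointers: lo=0, hi=7
Found pair: (27, 28) summing to 55


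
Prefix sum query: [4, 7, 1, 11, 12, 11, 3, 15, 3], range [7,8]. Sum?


Prefix sums: [0, 4, 11, 12, 23, 35, 46, 49, 64, 67]
Sum[7..8] = prefix[9] - prefix[7] = 67 - 49 = 18


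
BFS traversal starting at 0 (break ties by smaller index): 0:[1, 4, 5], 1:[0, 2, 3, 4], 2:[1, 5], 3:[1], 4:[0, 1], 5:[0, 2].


BFS queue: start with [0]
Visit order: [0, 1, 4, 5, 2, 3]


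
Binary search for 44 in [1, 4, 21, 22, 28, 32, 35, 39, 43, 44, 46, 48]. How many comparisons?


Search for 44:
[0,11] mid=5 arr[5]=32
[6,11] mid=8 arr[8]=43
[9,11] mid=10 arr[10]=46
[9,9] mid=9 arr[9]=44
Total: 4 comparisons


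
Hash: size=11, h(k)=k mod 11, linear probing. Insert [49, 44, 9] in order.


Insertions: 49->slot 5; 44->slot 0; 9->slot 9
Table: [44, None, None, None, None, 49, None, None, None, 9, None]


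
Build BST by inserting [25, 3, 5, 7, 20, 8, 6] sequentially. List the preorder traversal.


Root = 25; build tree by BST insertion.
Preorder traversal: [25, 3, 5, 7, 6, 20, 8]


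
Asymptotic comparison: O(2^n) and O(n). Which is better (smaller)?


linear grows slower than exponential
O(n) is asymptotically smaller; O(2^n) grows faster


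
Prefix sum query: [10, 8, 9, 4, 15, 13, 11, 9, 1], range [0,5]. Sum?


Prefix sums: [0, 10, 18, 27, 31, 46, 59, 70, 79, 80]
Sum[0..5] = prefix[6] - prefix[0] = 59 - 0 = 59


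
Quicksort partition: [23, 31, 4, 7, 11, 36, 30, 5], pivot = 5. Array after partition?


Elements <= 5 go left of pivot.
Result: [4, 5, 23, 7, 11, 36, 30, 31], pivot at index 1


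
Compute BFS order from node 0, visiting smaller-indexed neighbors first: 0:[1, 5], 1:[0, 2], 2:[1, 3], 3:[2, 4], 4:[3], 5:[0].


BFS queue: start with [0]
Visit order: [0, 1, 5, 2, 3, 4]


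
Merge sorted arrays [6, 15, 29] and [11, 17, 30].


Compare heads, take smaller each step.
Merged: [6, 11, 15, 17, 29, 30]


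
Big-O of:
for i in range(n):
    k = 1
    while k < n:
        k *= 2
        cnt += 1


Per nesting level: O(n) * O(log n) = O(n log n)
Complexity: O(n log n)


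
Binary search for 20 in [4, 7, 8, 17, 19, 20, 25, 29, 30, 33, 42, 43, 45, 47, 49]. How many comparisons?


Search for 20:
[0,14] mid=7 arr[7]=29
[0,6] mid=3 arr[3]=17
[4,6] mid=5 arr[5]=20
Total: 3 comparisons


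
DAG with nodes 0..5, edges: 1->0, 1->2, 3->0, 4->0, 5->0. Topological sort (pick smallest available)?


Kahn's algorithm, process smallest node first
Order: [1, 2, 3, 4, 5, 0]


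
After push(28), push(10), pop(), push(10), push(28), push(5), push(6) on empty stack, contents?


push(28) -> [28]
push(10) -> [28, 10]
pop() returns 10 -> [28]
push(10) -> [28, 10]
push(28) -> [28, 10, 28]
push(5) -> [28, 10, 28, 5]
push(6) -> [28, 10, 28, 5, 6]
Final stack (bottom to top): [28, 10, 28, 5, 6]


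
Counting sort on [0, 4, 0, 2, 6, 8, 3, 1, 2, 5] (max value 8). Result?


Count array: [2, 1, 2, 1, 1, 1, 1, 0, 1]
Reconstruct: [0, 0, 1, 2, 2, 3, 4, 5, 6, 8]


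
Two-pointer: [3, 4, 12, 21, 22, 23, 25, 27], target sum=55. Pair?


Two pointers: lo=0, hi=7
No pair sums to 55


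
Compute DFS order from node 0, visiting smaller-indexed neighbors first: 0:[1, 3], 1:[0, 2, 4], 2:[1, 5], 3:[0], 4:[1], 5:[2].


DFS stack-based: start with [0]
Visit order: [0, 1, 2, 5, 4, 3]


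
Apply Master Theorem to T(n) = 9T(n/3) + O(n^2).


a=9, b=3, c=2. log_3(9)=2 = c=2. Case 2: O(n^c log n) = O(n^2 log n)
Complexity: O(n^2 log n)


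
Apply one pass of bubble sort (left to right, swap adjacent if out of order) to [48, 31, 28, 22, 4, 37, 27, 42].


After one pass: [31, 28, 22, 4, 37, 27, 42, 48]


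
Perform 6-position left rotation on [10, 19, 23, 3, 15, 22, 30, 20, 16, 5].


Left rotate by 6: [30, 20, 16, 5, 10, 19, 23, 3, 15, 22]


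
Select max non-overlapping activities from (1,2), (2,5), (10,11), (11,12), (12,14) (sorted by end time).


Greedy: pick earliest-ending, then skip overlaps.
Selected (5 activities): [(1, 2), (2, 5), (10, 11), (11, 12), (12, 14)]


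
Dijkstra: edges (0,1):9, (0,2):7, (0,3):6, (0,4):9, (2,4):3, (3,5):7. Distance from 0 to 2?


Dijkstra from 0:
Distances: {0: 0, 1: 9, 2: 7, 3: 6, 4: 9, 5: 13}
Shortest distance to 2 = 7, path = [0, 2]


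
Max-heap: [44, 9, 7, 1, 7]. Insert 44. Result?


Append 44: [44, 9, 7, 1, 7, 44]
Bubble up: swap idx 5(44) with idx 2(7)
Result: [44, 9, 44, 1, 7, 7]


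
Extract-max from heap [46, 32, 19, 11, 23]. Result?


Max = 46
Replace root with last, heapify down
Resulting heap: [32, 23, 19, 11]


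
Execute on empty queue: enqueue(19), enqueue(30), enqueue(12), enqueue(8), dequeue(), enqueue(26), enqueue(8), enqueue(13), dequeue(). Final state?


enqueue(19) -> [19]
enqueue(30) -> [19, 30]
enqueue(12) -> [19, 30, 12]
enqueue(8) -> [19, 30, 12, 8]
dequeue() returns 19 -> [30, 12, 8]
enqueue(26) -> [30, 12, 8, 26]
enqueue(8) -> [30, 12, 8, 26, 8]
enqueue(13) -> [30, 12, 8, 26, 8, 13]
dequeue() returns 30 -> [12, 8, 26, 8, 13]
Final queue (front to back): [12, 8, 26, 8, 13]


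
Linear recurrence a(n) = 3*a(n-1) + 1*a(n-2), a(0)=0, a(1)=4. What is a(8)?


Build bottom-up:
...a(6)=1440, a(7)=4756, a(8)=3*4756+1*1440=15708


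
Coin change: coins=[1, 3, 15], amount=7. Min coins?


dp[0]=0; dp[i]=1+min(dp[i-c] for c in coins)
...dp[2]=2, dp[3]=1, dp[4]=2, dp[5]=3, dp[6]=2, dp[7]=3
Minimum coins for 7 = 3


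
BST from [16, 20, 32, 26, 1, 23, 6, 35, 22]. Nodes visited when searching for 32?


BST root = 16
Search for 32: compare at each node
Path: [16, 20, 32]


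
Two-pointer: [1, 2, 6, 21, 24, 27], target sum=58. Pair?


Two pointers: lo=0, hi=5
No pair sums to 58


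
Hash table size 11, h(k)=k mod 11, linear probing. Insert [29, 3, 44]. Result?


Insertions: 29->slot 7; 3->slot 3; 44->slot 0
Table: [44, None, None, 3, None, None, None, 29, None, None, None]


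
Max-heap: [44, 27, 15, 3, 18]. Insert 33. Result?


Append 33: [44, 27, 15, 3, 18, 33]
Bubble up: swap idx 5(33) with idx 2(15)
Result: [44, 27, 33, 3, 18, 15]


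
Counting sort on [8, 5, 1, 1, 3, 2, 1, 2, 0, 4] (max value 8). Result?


Count array: [1, 3, 2, 1, 1, 1, 0, 0, 1]
Reconstruct: [0, 1, 1, 1, 2, 2, 3, 4, 5, 8]


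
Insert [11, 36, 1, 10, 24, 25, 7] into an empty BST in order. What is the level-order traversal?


Root = 11; build tree by BST insertion.
Level-Order traversal: [11, 1, 36, 10, 24, 7, 25]


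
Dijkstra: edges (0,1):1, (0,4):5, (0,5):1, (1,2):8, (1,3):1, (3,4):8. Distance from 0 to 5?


Dijkstra from 0:
Distances: {0: 0, 1: 1, 2: 9, 3: 2, 4: 5, 5: 1}
Shortest distance to 5 = 1, path = [0, 5]


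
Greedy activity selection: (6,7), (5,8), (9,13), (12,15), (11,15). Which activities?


Greedy: pick earliest-ending, then skip overlaps.
Selected (2 activities): [(6, 7), (9, 13)]


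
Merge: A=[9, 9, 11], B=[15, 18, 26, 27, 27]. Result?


Compare heads, take smaller each step.
Merged: [9, 9, 11, 15, 18, 26, 27, 27]


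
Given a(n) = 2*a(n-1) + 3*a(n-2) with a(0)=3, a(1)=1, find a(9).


Build bottom-up:
...a(7)=2185, a(8)=6563, a(9)=2*6563+3*2185=19681


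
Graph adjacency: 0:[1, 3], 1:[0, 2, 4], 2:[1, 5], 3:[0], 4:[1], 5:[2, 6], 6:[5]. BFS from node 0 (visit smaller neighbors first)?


BFS queue: start with [0]
Visit order: [0, 1, 3, 2, 4, 5, 6]


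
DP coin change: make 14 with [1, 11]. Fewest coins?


dp[0]=0; dp[i]=1+min(dp[i-c] for c in coins)
...dp[9]=9, dp[10]=10, dp[11]=1, dp[12]=2, dp[13]=3, dp[14]=4
Minimum coins for 14 = 4


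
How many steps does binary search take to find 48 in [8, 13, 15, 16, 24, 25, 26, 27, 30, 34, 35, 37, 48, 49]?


Search for 48:
[0,13] mid=6 arr[6]=26
[7,13] mid=10 arr[10]=35
[11,13] mid=12 arr[12]=48
Total: 3 comparisons


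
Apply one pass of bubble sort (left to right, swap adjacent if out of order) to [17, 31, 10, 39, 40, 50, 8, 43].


After one pass: [17, 10, 31, 39, 40, 8, 43, 50]


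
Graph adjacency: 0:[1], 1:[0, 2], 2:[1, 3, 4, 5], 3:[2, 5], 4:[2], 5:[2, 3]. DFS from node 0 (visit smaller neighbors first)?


DFS stack-based: start with [0]
Visit order: [0, 1, 2, 3, 5, 4]


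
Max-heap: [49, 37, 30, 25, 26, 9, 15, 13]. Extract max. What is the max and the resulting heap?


Max = 49
Replace root with last, heapify down
Resulting heap: [37, 26, 30, 25, 13, 9, 15]


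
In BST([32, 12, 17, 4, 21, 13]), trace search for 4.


BST root = 32
Search for 4: compare at each node
Path: [32, 12, 4]


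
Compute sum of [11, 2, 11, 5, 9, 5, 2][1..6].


Prefix sums: [0, 11, 13, 24, 29, 38, 43, 45]
Sum[1..6] = prefix[7] - prefix[1] = 45 - 11 = 34


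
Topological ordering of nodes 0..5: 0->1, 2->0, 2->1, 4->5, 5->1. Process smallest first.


Kahn's algorithm, process smallest node first
Order: [2, 0, 3, 4, 5, 1]


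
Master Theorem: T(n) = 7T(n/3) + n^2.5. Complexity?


a=7, b=3, c=2.5. log_3(7)=1.771 < c=2.5. Case 3: O(n^c) = O(n^2.500)
Complexity: O(n^2.500)


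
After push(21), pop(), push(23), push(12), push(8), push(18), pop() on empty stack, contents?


push(21) -> [21]
pop() returns 21 -> []
push(23) -> [23]
push(12) -> [23, 12]
push(8) -> [23, 12, 8]
push(18) -> [23, 12, 8, 18]
pop() returns 18 -> [23, 12, 8]
Final stack (bottom to top): [23, 12, 8]


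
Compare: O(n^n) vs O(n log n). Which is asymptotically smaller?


linearithmic grows slower than n^n
O(n log n) is asymptotically smaller; O(n^n) grows faster


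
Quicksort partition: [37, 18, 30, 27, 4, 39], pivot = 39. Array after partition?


Elements <= 39 go left of pivot.
Result: [37, 18, 30, 27, 4, 39], pivot at index 5


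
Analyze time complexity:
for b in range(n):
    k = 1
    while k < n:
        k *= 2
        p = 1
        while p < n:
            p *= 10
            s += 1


Per nesting level: O(n) * O(log n) * O(log n) = O(n (log n)^2)
Complexity: O(n (log n)^2)


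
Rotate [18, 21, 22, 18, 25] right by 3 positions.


Right rotate by 3: [22, 18, 25, 18, 21]


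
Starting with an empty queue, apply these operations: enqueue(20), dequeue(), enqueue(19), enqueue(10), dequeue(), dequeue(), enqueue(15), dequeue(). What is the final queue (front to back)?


enqueue(20) -> [20]
dequeue() returns 20 -> []
enqueue(19) -> [19]
enqueue(10) -> [19, 10]
dequeue() returns 19 -> [10]
dequeue() returns 10 -> []
enqueue(15) -> [15]
dequeue() returns 15 -> []
Final queue (front to back): []


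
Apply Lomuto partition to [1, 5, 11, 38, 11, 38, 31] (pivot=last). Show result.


Elements <= 31 go left of pivot.
Result: [1, 5, 11, 11, 31, 38, 38], pivot at index 4


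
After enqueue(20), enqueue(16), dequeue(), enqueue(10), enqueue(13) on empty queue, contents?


enqueue(20) -> [20]
enqueue(16) -> [20, 16]
dequeue() returns 20 -> [16]
enqueue(10) -> [16, 10]
enqueue(13) -> [16, 10, 13]
Final queue (front to back): [16, 10, 13]


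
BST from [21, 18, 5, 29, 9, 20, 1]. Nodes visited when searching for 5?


BST root = 21
Search for 5: compare at each node
Path: [21, 18, 5]


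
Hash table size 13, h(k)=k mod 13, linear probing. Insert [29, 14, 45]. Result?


Insertions: 29->slot 3; 14->slot 1; 45->slot 6
Table: [None, 14, None, 29, None, None, 45, None, None, None, None, None, None]


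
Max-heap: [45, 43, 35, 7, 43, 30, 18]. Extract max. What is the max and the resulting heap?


Max = 45
Replace root with last, heapify down
Resulting heap: [43, 43, 35, 7, 18, 30]


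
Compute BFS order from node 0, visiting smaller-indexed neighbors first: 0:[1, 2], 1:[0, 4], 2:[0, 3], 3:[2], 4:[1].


BFS queue: start with [0]
Visit order: [0, 1, 2, 4, 3]


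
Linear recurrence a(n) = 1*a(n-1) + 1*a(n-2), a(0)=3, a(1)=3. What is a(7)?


Build bottom-up:
...a(5)=24, a(6)=39, a(7)=1*39+1*24=63


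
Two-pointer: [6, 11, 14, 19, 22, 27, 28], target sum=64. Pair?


Two pointers: lo=0, hi=6
No pair sums to 64


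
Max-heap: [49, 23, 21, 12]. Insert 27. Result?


Append 27: [49, 23, 21, 12, 27]
Bubble up: swap idx 4(27) with idx 1(23)
Result: [49, 27, 21, 12, 23]


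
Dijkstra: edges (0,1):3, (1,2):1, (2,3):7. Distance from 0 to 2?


Dijkstra from 0:
Distances: {0: 0, 1: 3, 2: 4, 3: 11}
Shortest distance to 2 = 4, path = [0, 1, 2]


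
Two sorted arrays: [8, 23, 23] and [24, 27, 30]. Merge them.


Compare heads, take smaller each step.
Merged: [8, 23, 23, 24, 27, 30]


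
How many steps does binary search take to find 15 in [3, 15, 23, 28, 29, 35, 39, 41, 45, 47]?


Search for 15:
[0,9] mid=4 arr[4]=29
[0,3] mid=1 arr[1]=15
Total: 2 comparisons


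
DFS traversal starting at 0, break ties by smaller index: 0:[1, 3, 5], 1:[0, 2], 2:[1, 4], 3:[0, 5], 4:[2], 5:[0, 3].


DFS stack-based: start with [0]
Visit order: [0, 1, 2, 4, 3, 5]


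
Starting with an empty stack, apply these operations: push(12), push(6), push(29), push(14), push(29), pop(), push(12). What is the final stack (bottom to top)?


push(12) -> [12]
push(6) -> [12, 6]
push(29) -> [12, 6, 29]
push(14) -> [12, 6, 29, 14]
push(29) -> [12, 6, 29, 14, 29]
pop() returns 29 -> [12, 6, 29, 14]
push(12) -> [12, 6, 29, 14, 12]
Final stack (bottom to top): [12, 6, 29, 14, 12]


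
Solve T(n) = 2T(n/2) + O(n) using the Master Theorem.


a=2, b=2, c=1. log_2(2)=1 = c=1. Case 2: O(n^c log n) = O(n log n)
Complexity: O(n log n)


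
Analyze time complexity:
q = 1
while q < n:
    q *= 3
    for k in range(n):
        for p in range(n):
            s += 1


Per nesting level: O(log n) * O(n) * O(n) = O(n^2 log n)
Complexity: O(n^2 log n)


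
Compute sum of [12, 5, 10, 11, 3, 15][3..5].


Prefix sums: [0, 12, 17, 27, 38, 41, 56]
Sum[3..5] = prefix[6] - prefix[3] = 56 - 27 = 29


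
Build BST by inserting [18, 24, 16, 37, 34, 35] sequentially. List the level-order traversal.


Root = 18; build tree by BST insertion.
Level-Order traversal: [18, 16, 24, 37, 34, 35]


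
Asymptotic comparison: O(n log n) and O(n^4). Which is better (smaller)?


linearithmic grows slower than quartic
O(n log n) is asymptotically smaller; O(n^4) grows faster


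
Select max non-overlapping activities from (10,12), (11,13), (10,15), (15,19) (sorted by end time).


Greedy: pick earliest-ending, then skip overlaps.
Selected (2 activities): [(10, 12), (15, 19)]


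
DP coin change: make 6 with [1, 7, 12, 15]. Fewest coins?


dp[0]=0; dp[i]=1+min(dp[i-c] for c in coins)
...dp[1]=1, dp[2]=2, dp[3]=3, dp[4]=4, dp[5]=5, dp[6]=6
Minimum coins for 6 = 6


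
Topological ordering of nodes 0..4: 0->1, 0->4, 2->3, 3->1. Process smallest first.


Kahn's algorithm, process smallest node first
Order: [0, 2, 3, 1, 4]


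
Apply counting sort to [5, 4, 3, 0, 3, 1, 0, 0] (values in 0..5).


Count array: [3, 1, 0, 2, 1, 1]
Reconstruct: [0, 0, 0, 1, 3, 3, 4, 5]


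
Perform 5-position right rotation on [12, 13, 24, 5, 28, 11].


Right rotate by 5: [13, 24, 5, 28, 11, 12]


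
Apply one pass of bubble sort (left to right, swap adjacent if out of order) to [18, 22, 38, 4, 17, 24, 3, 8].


After one pass: [18, 22, 4, 17, 24, 3, 8, 38]


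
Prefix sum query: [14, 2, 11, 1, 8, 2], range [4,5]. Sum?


Prefix sums: [0, 14, 16, 27, 28, 36, 38]
Sum[4..5] = prefix[6] - prefix[4] = 38 - 28 = 10


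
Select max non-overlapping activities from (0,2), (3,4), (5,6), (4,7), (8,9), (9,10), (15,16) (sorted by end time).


Greedy: pick earliest-ending, then skip overlaps.
Selected (6 activities): [(0, 2), (3, 4), (5, 6), (8, 9), (9, 10), (15, 16)]


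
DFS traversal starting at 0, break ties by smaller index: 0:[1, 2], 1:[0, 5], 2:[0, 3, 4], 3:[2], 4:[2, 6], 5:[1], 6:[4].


DFS stack-based: start with [0]
Visit order: [0, 1, 5, 2, 3, 4, 6]


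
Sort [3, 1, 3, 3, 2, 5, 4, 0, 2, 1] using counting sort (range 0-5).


Count array: [1, 2, 2, 3, 1, 1]
Reconstruct: [0, 1, 1, 2, 2, 3, 3, 3, 4, 5]


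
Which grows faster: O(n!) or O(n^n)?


factorial grows slower than n^n
O(n!) is asymptotically smaller; O(n^n) grows faster


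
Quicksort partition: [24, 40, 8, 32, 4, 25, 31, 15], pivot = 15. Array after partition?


Elements <= 15 go left of pivot.
Result: [8, 4, 15, 32, 40, 25, 31, 24], pivot at index 2


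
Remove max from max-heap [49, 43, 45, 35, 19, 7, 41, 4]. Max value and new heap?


Max = 49
Replace root with last, heapify down
Resulting heap: [45, 43, 41, 35, 19, 7, 4]


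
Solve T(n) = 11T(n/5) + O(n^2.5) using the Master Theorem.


a=11, b=5, c=2.5. log_5(11)=1.490 < c=2.5. Case 3: O(n^c) = O(n^2.500)
Complexity: O(n^2.500)


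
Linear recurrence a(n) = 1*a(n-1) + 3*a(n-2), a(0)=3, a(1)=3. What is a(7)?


Build bottom-up:
...a(5)=120, a(6)=291, a(7)=1*291+3*120=651


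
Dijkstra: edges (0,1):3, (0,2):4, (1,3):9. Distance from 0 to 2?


Dijkstra from 0:
Distances: {0: 0, 1: 3, 2: 4, 3: 12}
Shortest distance to 2 = 4, path = [0, 2]


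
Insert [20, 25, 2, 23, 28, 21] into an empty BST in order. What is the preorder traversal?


Root = 20; build tree by BST insertion.
Preorder traversal: [20, 2, 25, 23, 21, 28]


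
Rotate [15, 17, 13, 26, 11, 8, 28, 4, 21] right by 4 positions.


Right rotate by 4: [8, 28, 4, 21, 15, 17, 13, 26, 11]


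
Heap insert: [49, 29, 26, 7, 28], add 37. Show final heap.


Append 37: [49, 29, 26, 7, 28, 37]
Bubble up: swap idx 5(37) with idx 2(26)
Result: [49, 29, 37, 7, 28, 26]


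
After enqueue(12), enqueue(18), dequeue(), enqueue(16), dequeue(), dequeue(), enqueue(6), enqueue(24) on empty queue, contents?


enqueue(12) -> [12]
enqueue(18) -> [12, 18]
dequeue() returns 12 -> [18]
enqueue(16) -> [18, 16]
dequeue() returns 18 -> [16]
dequeue() returns 16 -> []
enqueue(6) -> [6]
enqueue(24) -> [6, 24]
Final queue (front to back): [6, 24]


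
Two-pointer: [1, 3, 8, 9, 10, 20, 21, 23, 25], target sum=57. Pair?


Two pointers: lo=0, hi=8
No pair sums to 57


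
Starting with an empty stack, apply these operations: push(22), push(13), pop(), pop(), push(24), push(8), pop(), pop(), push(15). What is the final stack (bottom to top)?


push(22) -> [22]
push(13) -> [22, 13]
pop() returns 13 -> [22]
pop() returns 22 -> []
push(24) -> [24]
push(8) -> [24, 8]
pop() returns 8 -> [24]
pop() returns 24 -> []
push(15) -> [15]
Final stack (bottom to top): [15]


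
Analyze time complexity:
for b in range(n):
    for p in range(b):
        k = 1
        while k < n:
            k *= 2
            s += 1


Per nesting level: O(n) * O(n) [triangular over b] * O(log n) = O(n^2 log n)
Complexity: O(n^2 log n)


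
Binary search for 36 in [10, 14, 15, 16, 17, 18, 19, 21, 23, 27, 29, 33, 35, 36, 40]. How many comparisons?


Search for 36:
[0,14] mid=7 arr[7]=21
[8,14] mid=11 arr[11]=33
[12,14] mid=13 arr[13]=36
Total: 3 comparisons


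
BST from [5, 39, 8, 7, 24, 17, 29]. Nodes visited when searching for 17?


BST root = 5
Search for 17: compare at each node
Path: [5, 39, 8, 24, 17]


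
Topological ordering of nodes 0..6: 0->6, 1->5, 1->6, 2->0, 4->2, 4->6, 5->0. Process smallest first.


Kahn's algorithm, process smallest node first
Order: [1, 3, 4, 2, 5, 0, 6]


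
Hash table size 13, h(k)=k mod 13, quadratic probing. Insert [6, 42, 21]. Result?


Insertions: 6->slot 6; 42->slot 3; 21->slot 8
Table: [None, None, None, 42, None, None, 6, None, 21, None, None, None, None]


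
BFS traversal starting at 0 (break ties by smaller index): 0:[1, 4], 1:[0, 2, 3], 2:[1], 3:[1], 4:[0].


BFS queue: start with [0]
Visit order: [0, 1, 4, 2, 3]


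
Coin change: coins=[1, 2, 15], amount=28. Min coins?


dp[0]=0; dp[i]=1+min(dp[i-c] for c in coins)
...dp[23]=5, dp[24]=6, dp[25]=6, dp[26]=7, dp[27]=7, dp[28]=8
Minimum coins for 28 = 8


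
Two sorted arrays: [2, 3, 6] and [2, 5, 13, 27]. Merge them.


Compare heads, take smaller each step.
Merged: [2, 2, 3, 5, 6, 13, 27]


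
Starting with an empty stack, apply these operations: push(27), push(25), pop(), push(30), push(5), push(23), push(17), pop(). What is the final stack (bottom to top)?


push(27) -> [27]
push(25) -> [27, 25]
pop() returns 25 -> [27]
push(30) -> [27, 30]
push(5) -> [27, 30, 5]
push(23) -> [27, 30, 5, 23]
push(17) -> [27, 30, 5, 23, 17]
pop() returns 17 -> [27, 30, 5, 23]
Final stack (bottom to top): [27, 30, 5, 23]


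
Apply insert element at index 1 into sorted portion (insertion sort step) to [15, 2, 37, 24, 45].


After one pass: [2, 15, 37, 24, 45]


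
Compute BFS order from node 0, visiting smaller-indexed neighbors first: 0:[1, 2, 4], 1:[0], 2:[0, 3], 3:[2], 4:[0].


BFS queue: start with [0]
Visit order: [0, 1, 2, 4, 3]


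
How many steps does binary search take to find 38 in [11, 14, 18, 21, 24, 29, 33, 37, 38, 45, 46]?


Search for 38:
[0,10] mid=5 arr[5]=29
[6,10] mid=8 arr[8]=38
Total: 2 comparisons


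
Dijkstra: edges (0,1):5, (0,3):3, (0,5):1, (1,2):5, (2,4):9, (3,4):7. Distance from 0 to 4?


Dijkstra from 0:
Distances: {0: 0, 1: 5, 2: 10, 3: 3, 4: 10, 5: 1}
Shortest distance to 4 = 10, path = [0, 3, 4]


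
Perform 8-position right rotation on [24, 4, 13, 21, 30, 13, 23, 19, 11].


Right rotate by 8: [4, 13, 21, 30, 13, 23, 19, 11, 24]


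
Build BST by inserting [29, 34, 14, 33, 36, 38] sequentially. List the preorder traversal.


Root = 29; build tree by BST insertion.
Preorder traversal: [29, 14, 34, 33, 36, 38]


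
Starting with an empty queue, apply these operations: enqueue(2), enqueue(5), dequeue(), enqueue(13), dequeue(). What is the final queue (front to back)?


enqueue(2) -> [2]
enqueue(5) -> [2, 5]
dequeue() returns 2 -> [5]
enqueue(13) -> [5, 13]
dequeue() returns 5 -> [13]
Final queue (front to back): [13]


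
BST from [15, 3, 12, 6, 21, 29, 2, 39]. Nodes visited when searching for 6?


BST root = 15
Search for 6: compare at each node
Path: [15, 3, 12, 6]


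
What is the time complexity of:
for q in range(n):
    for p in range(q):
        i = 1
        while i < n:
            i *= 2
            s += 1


Per nesting level: O(n) * O(n) [triangular over q] * O(log n) = O(n^2 log n)
Complexity: O(n^2 log n)


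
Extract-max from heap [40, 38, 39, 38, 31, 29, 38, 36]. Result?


Max = 40
Replace root with last, heapify down
Resulting heap: [39, 38, 38, 38, 31, 29, 36]


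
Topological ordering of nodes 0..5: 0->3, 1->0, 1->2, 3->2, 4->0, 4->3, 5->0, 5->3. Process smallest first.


Kahn's algorithm, process smallest node first
Order: [1, 4, 5, 0, 3, 2]


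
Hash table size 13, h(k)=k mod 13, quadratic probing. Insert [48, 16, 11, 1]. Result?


Insertions: 48->slot 9; 16->slot 3; 11->slot 11; 1->slot 1
Table: [None, 1, None, 16, None, None, None, None, None, 48, None, 11, None]


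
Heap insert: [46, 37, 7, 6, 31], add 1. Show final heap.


Append 1: [46, 37, 7, 6, 31, 1]
Bubble up: no swaps needed
Result: [46, 37, 7, 6, 31, 1]


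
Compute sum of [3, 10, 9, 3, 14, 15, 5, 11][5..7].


Prefix sums: [0, 3, 13, 22, 25, 39, 54, 59, 70]
Sum[5..7] = prefix[8] - prefix[5] = 70 - 39 = 31


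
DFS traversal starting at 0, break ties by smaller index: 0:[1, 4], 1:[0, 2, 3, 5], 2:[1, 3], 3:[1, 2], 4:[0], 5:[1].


DFS stack-based: start with [0]
Visit order: [0, 1, 2, 3, 5, 4]


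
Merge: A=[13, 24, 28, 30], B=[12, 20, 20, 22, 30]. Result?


Compare heads, take smaller each step.
Merged: [12, 13, 20, 20, 22, 24, 28, 30, 30]


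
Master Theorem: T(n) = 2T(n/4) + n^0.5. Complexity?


a=2, b=4, c=0.5. log_4(2)=0.5 = c=0.5. Case 2: O(n^c log n) = O(sqrt(n) log n)
Complexity: O(sqrt(n) log n)


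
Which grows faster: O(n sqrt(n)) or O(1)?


constant grows slower than n^1.5
O(1) is asymptotically smaller; O(n sqrt(n)) grows faster


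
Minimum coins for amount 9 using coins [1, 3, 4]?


dp[0]=0; dp[i]=1+min(dp[i-c] for c in coins)
...dp[4]=1, dp[5]=2, dp[6]=2, dp[7]=2, dp[8]=2, dp[9]=3
Minimum coins for 9 = 3


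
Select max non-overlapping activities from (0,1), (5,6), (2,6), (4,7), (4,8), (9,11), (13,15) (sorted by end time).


Greedy: pick earliest-ending, then skip overlaps.
Selected (4 activities): [(0, 1), (5, 6), (9, 11), (13, 15)]


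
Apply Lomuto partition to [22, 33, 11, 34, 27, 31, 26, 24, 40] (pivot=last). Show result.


Elements <= 40 go left of pivot.
Result: [22, 33, 11, 34, 27, 31, 26, 24, 40], pivot at index 8


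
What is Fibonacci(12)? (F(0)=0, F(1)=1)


F(n)=F(n-1)+F(n-2)
...F(10)=55, F(11)=89, F(12)=144


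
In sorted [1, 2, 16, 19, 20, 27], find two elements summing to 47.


Two pointers: lo=0, hi=5
Found pair: (20, 27) summing to 47


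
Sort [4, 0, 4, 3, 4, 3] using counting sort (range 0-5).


Count array: [1, 0, 0, 2, 3, 0]
Reconstruct: [0, 3, 3, 4, 4, 4]


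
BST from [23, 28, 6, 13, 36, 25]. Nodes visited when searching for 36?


BST root = 23
Search for 36: compare at each node
Path: [23, 28, 36]


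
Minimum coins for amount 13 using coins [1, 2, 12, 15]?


dp[0]=0; dp[i]=1+min(dp[i-c] for c in coins)
...dp[8]=4, dp[9]=5, dp[10]=5, dp[11]=6, dp[12]=1, dp[13]=2
Minimum coins for 13 = 2


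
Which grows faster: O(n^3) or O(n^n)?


cubic grows slower than n^n
O(n^3) is asymptotically smaller; O(n^n) grows faster


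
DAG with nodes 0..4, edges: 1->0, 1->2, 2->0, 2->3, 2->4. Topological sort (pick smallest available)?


Kahn's algorithm, process smallest node first
Order: [1, 2, 0, 3, 4]


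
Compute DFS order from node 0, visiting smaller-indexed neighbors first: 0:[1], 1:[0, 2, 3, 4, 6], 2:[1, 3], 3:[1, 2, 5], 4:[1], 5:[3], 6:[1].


DFS stack-based: start with [0]
Visit order: [0, 1, 2, 3, 5, 4, 6]


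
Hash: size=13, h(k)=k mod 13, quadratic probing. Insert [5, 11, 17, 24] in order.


Insertions: 5->slot 5; 11->slot 11; 17->slot 4; 24->slot 12
Table: [None, None, None, None, 17, 5, None, None, None, None, None, 11, 24]


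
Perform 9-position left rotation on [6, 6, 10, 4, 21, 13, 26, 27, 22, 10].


Left rotate by 9: [10, 6, 6, 10, 4, 21, 13, 26, 27, 22]


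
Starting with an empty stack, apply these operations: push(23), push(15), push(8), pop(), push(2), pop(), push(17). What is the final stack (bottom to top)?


push(23) -> [23]
push(15) -> [23, 15]
push(8) -> [23, 15, 8]
pop() returns 8 -> [23, 15]
push(2) -> [23, 15, 2]
pop() returns 2 -> [23, 15]
push(17) -> [23, 15, 17]
Final stack (bottom to top): [23, 15, 17]


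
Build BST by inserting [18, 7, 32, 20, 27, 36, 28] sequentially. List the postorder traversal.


Root = 18; build tree by BST insertion.
Postorder traversal: [7, 28, 27, 20, 36, 32, 18]


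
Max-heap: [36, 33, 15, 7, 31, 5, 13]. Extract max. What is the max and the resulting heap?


Max = 36
Replace root with last, heapify down
Resulting heap: [33, 31, 15, 7, 13, 5]


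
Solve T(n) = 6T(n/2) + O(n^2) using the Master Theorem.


a=6, b=2, c=2. log_2(6)=2.585 > c=2. Case 1: O(n^log_b(a)) = O(n^2.585)
Complexity: O(n^2.585)


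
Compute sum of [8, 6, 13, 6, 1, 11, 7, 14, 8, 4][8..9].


Prefix sums: [0, 8, 14, 27, 33, 34, 45, 52, 66, 74, 78]
Sum[8..9] = prefix[10] - prefix[8] = 78 - 66 = 12


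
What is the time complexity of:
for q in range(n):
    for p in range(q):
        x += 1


Per nesting level: O(n) * O(n) [triangular over q] = O(n^2)
Complexity: O(n^2)


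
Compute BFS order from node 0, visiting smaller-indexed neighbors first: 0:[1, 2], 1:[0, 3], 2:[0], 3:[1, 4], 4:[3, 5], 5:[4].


BFS queue: start with [0]
Visit order: [0, 1, 2, 3, 4, 5]


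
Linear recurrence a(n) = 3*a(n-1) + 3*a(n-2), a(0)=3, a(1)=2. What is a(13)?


Build bottom-up:
...a(11)=2220291, a(12)=8417763, a(13)=3*8417763+3*2220291=31914162


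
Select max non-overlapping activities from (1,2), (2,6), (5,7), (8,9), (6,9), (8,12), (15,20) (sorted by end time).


Greedy: pick earliest-ending, then skip overlaps.
Selected (4 activities): [(1, 2), (2, 6), (8, 9), (15, 20)]


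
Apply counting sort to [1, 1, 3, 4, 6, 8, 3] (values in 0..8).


Count array: [0, 2, 0, 2, 1, 0, 1, 0, 1]
Reconstruct: [1, 1, 3, 3, 4, 6, 8]


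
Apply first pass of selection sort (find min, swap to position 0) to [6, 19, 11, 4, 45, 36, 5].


After one pass: [4, 19, 11, 6, 45, 36, 5]


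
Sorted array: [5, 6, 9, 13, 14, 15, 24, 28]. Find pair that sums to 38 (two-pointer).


Two pointers: lo=0, hi=7
Found pair: (14, 24) summing to 38


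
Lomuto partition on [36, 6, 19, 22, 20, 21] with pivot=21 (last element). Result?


Elements <= 21 go left of pivot.
Result: [6, 19, 20, 21, 36, 22], pivot at index 3


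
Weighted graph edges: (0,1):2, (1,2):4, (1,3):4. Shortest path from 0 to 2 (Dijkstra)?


Dijkstra from 0:
Distances: {0: 0, 1: 2, 2: 6, 3: 6}
Shortest distance to 2 = 6, path = [0, 1, 2]


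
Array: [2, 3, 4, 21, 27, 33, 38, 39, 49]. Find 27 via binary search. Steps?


Search for 27:
[0,8] mid=4 arr[4]=27
Total: 1 comparisons


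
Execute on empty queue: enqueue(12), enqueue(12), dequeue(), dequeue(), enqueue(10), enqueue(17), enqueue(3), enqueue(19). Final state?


enqueue(12) -> [12]
enqueue(12) -> [12, 12]
dequeue() returns 12 -> [12]
dequeue() returns 12 -> []
enqueue(10) -> [10]
enqueue(17) -> [10, 17]
enqueue(3) -> [10, 17, 3]
enqueue(19) -> [10, 17, 3, 19]
Final queue (front to back): [10, 17, 3, 19]


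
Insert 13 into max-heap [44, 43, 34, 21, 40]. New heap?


Append 13: [44, 43, 34, 21, 40, 13]
Bubble up: no swaps needed
Result: [44, 43, 34, 21, 40, 13]


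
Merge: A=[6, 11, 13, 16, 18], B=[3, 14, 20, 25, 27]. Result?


Compare heads, take smaller each step.
Merged: [3, 6, 11, 13, 14, 16, 18, 20, 25, 27]


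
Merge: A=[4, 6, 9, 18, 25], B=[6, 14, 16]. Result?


Compare heads, take smaller each step.
Merged: [4, 6, 6, 9, 14, 16, 18, 25]


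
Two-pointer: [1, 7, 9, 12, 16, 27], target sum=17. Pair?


Two pointers: lo=0, hi=5
Found pair: (1, 16) summing to 17


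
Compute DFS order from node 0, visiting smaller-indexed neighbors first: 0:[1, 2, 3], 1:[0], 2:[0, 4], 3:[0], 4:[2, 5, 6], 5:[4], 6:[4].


DFS stack-based: start with [0]
Visit order: [0, 1, 2, 4, 5, 6, 3]


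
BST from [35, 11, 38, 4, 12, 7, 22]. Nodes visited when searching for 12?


BST root = 35
Search for 12: compare at each node
Path: [35, 11, 12]


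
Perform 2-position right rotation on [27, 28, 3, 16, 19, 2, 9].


Right rotate by 2: [2, 9, 27, 28, 3, 16, 19]


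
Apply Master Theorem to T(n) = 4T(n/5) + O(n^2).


a=4, b=5, c=2. log_5(4)=0.861 < c=2. Case 3: O(n^c) = O(n^2)
Complexity: O(n^2)


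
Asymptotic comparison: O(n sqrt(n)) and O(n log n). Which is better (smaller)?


linearithmic grows slower than n^1.5
O(n log n) is asymptotically smaller; O(n sqrt(n)) grows faster


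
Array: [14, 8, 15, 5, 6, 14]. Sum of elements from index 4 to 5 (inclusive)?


Prefix sums: [0, 14, 22, 37, 42, 48, 62]
Sum[4..5] = prefix[6] - prefix[4] = 62 - 42 = 20


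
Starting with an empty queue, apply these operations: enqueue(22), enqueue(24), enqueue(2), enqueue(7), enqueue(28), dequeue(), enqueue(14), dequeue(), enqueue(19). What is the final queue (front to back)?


enqueue(22) -> [22]
enqueue(24) -> [22, 24]
enqueue(2) -> [22, 24, 2]
enqueue(7) -> [22, 24, 2, 7]
enqueue(28) -> [22, 24, 2, 7, 28]
dequeue() returns 22 -> [24, 2, 7, 28]
enqueue(14) -> [24, 2, 7, 28, 14]
dequeue() returns 24 -> [2, 7, 28, 14]
enqueue(19) -> [2, 7, 28, 14, 19]
Final queue (front to back): [2, 7, 28, 14, 19]


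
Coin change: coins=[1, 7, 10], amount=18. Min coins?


dp[0]=0; dp[i]=1+min(dp[i-c] for c in coins)
...dp[13]=4, dp[14]=2, dp[15]=3, dp[16]=4, dp[17]=2, dp[18]=3
Minimum coins for 18 = 3


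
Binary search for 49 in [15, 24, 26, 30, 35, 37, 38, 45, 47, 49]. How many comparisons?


Search for 49:
[0,9] mid=4 arr[4]=35
[5,9] mid=7 arr[7]=45
[8,9] mid=8 arr[8]=47
[9,9] mid=9 arr[9]=49
Total: 4 comparisons


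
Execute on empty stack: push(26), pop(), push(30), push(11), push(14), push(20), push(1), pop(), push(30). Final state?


push(26) -> [26]
pop() returns 26 -> []
push(30) -> [30]
push(11) -> [30, 11]
push(14) -> [30, 11, 14]
push(20) -> [30, 11, 14, 20]
push(1) -> [30, 11, 14, 20, 1]
pop() returns 1 -> [30, 11, 14, 20]
push(30) -> [30, 11, 14, 20, 30]
Final stack (bottom to top): [30, 11, 14, 20, 30]


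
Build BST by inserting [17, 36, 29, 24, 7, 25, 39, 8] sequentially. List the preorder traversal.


Root = 17; build tree by BST insertion.
Preorder traversal: [17, 7, 8, 36, 29, 24, 25, 39]


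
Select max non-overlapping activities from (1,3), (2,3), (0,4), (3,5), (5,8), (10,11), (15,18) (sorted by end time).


Greedy: pick earliest-ending, then skip overlaps.
Selected (5 activities): [(1, 3), (3, 5), (5, 8), (10, 11), (15, 18)]


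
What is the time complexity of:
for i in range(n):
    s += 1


Per nesting level: O(n) = O(n)
Complexity: O(n)


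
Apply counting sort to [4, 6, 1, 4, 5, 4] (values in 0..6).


Count array: [0, 1, 0, 0, 3, 1, 1]
Reconstruct: [1, 4, 4, 4, 5, 6]


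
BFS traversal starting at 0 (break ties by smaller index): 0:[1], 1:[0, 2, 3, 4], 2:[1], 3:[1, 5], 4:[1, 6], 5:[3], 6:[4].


BFS queue: start with [0]
Visit order: [0, 1, 2, 3, 4, 5, 6]


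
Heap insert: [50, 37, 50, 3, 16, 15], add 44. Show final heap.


Append 44: [50, 37, 50, 3, 16, 15, 44]
Bubble up: no swaps needed
Result: [50, 37, 50, 3, 16, 15, 44]


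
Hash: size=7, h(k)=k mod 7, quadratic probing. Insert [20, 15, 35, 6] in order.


Insertions: 20->slot 6; 15->slot 1; 35->slot 0; 6->slot 3
Table: [35, 15, None, 6, None, None, 20]


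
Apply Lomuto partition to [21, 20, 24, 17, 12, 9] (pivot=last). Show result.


Elements <= 9 go left of pivot.
Result: [9, 20, 24, 17, 12, 21], pivot at index 0


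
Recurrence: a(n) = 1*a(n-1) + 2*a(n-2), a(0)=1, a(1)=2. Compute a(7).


Build bottom-up:
...a(5)=32, a(6)=64, a(7)=1*64+2*32=128


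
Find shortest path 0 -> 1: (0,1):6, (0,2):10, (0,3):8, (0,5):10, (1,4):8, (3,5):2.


Dijkstra from 0:
Distances: {0: 0, 1: 6, 2: 10, 3: 8, 4: 14, 5: 10}
Shortest distance to 1 = 6, path = [0, 1]


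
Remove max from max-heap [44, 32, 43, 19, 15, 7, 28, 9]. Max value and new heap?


Max = 44
Replace root with last, heapify down
Resulting heap: [43, 32, 28, 19, 15, 7, 9]


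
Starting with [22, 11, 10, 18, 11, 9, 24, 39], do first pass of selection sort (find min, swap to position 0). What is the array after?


After one pass: [9, 11, 10, 18, 11, 22, 24, 39]


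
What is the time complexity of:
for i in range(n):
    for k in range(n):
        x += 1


Per nesting level: O(n) * O(n) = O(n^2)
Complexity: O(n^2)


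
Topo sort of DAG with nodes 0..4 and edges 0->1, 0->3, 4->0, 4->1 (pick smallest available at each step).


Kahn's algorithm, process smallest node first
Order: [2, 4, 0, 1, 3]


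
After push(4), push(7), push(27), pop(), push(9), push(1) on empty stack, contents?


push(4) -> [4]
push(7) -> [4, 7]
push(27) -> [4, 7, 27]
pop() returns 27 -> [4, 7]
push(9) -> [4, 7, 9]
push(1) -> [4, 7, 9, 1]
Final stack (bottom to top): [4, 7, 9, 1]


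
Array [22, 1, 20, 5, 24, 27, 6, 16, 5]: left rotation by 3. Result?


Left rotate by 3: [5, 24, 27, 6, 16, 5, 22, 1, 20]


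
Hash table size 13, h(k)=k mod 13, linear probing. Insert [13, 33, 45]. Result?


Insertions: 13->slot 0; 33->slot 7; 45->slot 6
Table: [13, None, None, None, None, None, 45, 33, None, None, None, None, None]


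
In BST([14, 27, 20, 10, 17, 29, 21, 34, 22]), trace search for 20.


BST root = 14
Search for 20: compare at each node
Path: [14, 27, 20]


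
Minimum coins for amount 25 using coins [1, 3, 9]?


dp[0]=0; dp[i]=1+min(dp[i-c] for c in coins)
...dp[20]=4, dp[21]=3, dp[22]=4, dp[23]=5, dp[24]=4, dp[25]=5
Minimum coins for 25 = 5


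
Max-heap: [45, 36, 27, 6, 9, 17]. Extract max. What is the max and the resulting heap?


Max = 45
Replace root with last, heapify down
Resulting heap: [36, 17, 27, 6, 9]


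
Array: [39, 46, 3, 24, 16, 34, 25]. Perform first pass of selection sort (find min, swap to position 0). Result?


After one pass: [3, 46, 39, 24, 16, 34, 25]


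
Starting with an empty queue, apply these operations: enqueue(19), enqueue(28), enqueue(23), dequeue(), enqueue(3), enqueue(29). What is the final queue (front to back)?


enqueue(19) -> [19]
enqueue(28) -> [19, 28]
enqueue(23) -> [19, 28, 23]
dequeue() returns 19 -> [28, 23]
enqueue(3) -> [28, 23, 3]
enqueue(29) -> [28, 23, 3, 29]
Final queue (front to back): [28, 23, 3, 29]


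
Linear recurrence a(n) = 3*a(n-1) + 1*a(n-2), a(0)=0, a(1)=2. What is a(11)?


Build bottom-up:
...a(9)=25940, a(10)=85674, a(11)=3*85674+1*25940=282962


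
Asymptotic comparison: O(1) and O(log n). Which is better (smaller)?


constant grows slower than logarithmic
O(1) is asymptotically smaller; O(log n) grows faster


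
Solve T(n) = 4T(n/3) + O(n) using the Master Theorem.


a=4, b=3, c=1. log_3(4)=1.262 > c=1. Case 1: O(n^log_b(a)) = O(n^1.262)
Complexity: O(n^1.262)


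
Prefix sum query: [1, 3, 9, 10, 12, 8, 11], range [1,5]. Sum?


Prefix sums: [0, 1, 4, 13, 23, 35, 43, 54]
Sum[1..5] = prefix[6] - prefix[1] = 43 - 1 = 42


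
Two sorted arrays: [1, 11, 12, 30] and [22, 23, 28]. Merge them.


Compare heads, take smaller each step.
Merged: [1, 11, 12, 22, 23, 28, 30]


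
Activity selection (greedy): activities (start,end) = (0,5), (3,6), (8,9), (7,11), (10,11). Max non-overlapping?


Greedy: pick earliest-ending, then skip overlaps.
Selected (3 activities): [(0, 5), (8, 9), (10, 11)]


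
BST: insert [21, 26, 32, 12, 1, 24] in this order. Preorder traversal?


Root = 21; build tree by BST insertion.
Preorder traversal: [21, 12, 1, 26, 24, 32]


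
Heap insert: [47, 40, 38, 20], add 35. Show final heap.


Append 35: [47, 40, 38, 20, 35]
Bubble up: no swaps needed
Result: [47, 40, 38, 20, 35]


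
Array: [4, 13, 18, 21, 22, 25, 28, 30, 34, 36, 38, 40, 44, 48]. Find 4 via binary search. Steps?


Search for 4:
[0,13] mid=6 arr[6]=28
[0,5] mid=2 arr[2]=18
[0,1] mid=0 arr[0]=4
Total: 3 comparisons


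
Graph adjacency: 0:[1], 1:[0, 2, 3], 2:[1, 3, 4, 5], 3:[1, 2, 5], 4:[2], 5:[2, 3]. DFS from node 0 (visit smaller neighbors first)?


DFS stack-based: start with [0]
Visit order: [0, 1, 2, 3, 5, 4]


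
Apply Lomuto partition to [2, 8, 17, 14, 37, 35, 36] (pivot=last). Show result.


Elements <= 36 go left of pivot.
Result: [2, 8, 17, 14, 35, 36, 37], pivot at index 5


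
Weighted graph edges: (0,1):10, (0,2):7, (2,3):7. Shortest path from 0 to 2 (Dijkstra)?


Dijkstra from 0:
Distances: {0: 0, 1: 10, 2: 7, 3: 14}
Shortest distance to 2 = 7, path = [0, 2]


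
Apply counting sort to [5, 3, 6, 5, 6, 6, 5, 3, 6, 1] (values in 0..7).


Count array: [0, 1, 0, 2, 0, 3, 4, 0]
Reconstruct: [1, 3, 3, 5, 5, 5, 6, 6, 6, 6]
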